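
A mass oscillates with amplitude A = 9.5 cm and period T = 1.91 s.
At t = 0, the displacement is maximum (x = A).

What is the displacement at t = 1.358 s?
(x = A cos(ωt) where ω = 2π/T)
ω = 2π/T = 2π/1.91 = 3.29 rad/s
x = A cos(ωt) = 9.5×cos(3.29×1.358) = -2.305 cm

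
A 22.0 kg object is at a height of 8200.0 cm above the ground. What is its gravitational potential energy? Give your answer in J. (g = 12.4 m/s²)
PE = mgh = 22 kg × 12.4 m/s² × 82 m = 2.237e+04 J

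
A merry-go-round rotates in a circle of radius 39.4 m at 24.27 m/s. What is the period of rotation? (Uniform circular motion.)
T = 2πr/v = 2π×39.4/24.27 = 10.2 s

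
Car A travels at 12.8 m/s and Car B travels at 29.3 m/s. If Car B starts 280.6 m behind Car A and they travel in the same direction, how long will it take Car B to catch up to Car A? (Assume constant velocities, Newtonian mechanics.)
Relative speed: v_rel = 29.3 - 12.8 = 16.5 m/s
Time to catch: t = d₀/v_rel = 280.6/16.5 = 17.01 s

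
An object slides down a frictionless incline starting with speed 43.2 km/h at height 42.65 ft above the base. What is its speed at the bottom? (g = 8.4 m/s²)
½mv₀² + mgh = ½mv² → v = √(v₀² + 2gh) = √(12² + 2×8.4×13) = 19.04 m/s = 68.53 km/h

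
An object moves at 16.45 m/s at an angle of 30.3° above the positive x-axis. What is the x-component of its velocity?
vₓ = v cos(θ) = 16.45 × cos(30.3°) = 14.2 m/s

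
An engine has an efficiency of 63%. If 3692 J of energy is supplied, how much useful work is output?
W_out = η × W_in = 0.63 × 3692 = 2326.0 J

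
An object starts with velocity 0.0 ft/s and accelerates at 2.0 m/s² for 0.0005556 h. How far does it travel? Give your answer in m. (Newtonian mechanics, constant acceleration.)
d = v₀t + ½at² (with unit conversion) = 4.001 m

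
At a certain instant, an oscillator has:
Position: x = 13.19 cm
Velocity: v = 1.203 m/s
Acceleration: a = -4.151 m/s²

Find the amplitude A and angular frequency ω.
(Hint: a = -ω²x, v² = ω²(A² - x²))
a = −ω²x → ω = √(|a|/x) = √(4.151/0.1319) = 5.61 rad/s
v² = ω²(A² − x²) → A = √(x² + v²/ω²) = √(0.1319² + 1.203²/5.61²) = 0.2518 m = 25.18 cm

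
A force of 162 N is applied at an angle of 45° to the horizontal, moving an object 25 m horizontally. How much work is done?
W = Fd cosθ = 162×25×cos(45°) = 2863.8 J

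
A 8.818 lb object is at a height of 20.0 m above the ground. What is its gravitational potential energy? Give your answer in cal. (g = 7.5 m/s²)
PE = mgh = 4 kg × 7.5 m/s² × 20 m = 600 J = 143.4 cal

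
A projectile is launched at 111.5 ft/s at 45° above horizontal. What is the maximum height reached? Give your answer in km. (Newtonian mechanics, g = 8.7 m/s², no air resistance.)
H = v₀²sin²(θ)/(2g) (with unit conversion) = 0.03319 km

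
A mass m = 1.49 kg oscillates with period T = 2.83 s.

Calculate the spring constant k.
T = 2π√(m/k) → k = m(2π/T)² = 1.49×(2π/2.83)² = 7.345 N/m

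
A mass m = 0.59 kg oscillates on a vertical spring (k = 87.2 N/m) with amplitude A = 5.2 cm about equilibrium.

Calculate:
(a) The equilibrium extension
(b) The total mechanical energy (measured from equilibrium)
x_eq = mg/k = 0.59×9.81/87.2 = 0.06637 m = 6.637 cm
E = ½kA² = ½×87.2×(0.052)² = 0.1179 J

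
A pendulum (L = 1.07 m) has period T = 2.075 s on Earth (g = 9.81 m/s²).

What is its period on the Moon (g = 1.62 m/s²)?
T = 2π√(L/g), so T_moon/T_earth = √(g_earth/g_moon)
T_moon = 2π√(1.07/1.62) = 5.106 s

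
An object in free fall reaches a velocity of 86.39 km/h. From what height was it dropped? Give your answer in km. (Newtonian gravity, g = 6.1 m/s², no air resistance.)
h = v²/(2g) (with unit conversion) = 0.0472 km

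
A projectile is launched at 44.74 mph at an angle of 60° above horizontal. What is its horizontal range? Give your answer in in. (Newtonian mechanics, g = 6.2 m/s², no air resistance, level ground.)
R = v₀² sin(2θ) / g (with unit conversion) = 2200.0 in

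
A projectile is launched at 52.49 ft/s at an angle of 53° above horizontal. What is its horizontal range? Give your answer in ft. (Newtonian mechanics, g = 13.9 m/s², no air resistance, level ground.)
R = v₀² sin(2θ) / g (with unit conversion) = 58.08 ft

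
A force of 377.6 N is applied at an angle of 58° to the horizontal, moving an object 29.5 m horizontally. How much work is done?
W = Fd cosθ = 377.6×29.5×cos(58°) = 5902.9 J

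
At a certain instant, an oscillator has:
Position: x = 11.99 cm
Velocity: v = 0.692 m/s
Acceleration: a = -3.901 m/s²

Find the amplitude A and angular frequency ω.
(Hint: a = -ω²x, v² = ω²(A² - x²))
a = −ω²x → ω = √(|a|/x) = √(3.901/0.1199) = 5.704 rad/s
v² = ω²(A² − x²) → A = √(x² + v²/ω²) = √(0.1199² + 0.692²/5.704²) = 0.1706 m = 17.06 cm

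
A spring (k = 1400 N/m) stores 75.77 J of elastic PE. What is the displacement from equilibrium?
PE = ½kx² → x = √(2PE/k) = √(2×75.77/1400) = 0.329 m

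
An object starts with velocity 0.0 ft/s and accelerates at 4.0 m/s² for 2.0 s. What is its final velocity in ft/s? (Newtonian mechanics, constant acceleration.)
v = v₀ + at (with unit conversion) = 26.25 ft/s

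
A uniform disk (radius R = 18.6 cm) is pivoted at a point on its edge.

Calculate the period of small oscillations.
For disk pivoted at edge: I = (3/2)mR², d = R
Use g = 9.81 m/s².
I/m = (3/2)R² = 0.05189 m²; d = R = 0.186 m
T = 2π√((3/2)R²/(gR)) = 2π√(3R/(2g)) = 1.06 s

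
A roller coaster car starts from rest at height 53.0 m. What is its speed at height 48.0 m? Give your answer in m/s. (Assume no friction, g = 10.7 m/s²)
mgh₁ = ½mv₂² + mgh₂ → v₂ = √(2g(h₁−h₂)) = √(2×10.7×(53−48)) = 10.34 m/s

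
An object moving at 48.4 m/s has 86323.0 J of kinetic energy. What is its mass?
KE = ½mv² → m = 2KE/v² = 2×86323.0/48.4² = 73.7 kg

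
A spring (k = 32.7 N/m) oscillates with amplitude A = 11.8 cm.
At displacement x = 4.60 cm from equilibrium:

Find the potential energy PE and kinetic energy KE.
E_total = ½kA² = ½×32.7×(0.118)² = 0.2277 J
PE = ½kx² = ½×32.7×(0.046)² = 0.0346 J
KE = E_total − PE = 0.1931 J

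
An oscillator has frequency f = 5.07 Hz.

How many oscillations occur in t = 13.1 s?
n = f×t = 5.07×13.1 = 66.42 oscillations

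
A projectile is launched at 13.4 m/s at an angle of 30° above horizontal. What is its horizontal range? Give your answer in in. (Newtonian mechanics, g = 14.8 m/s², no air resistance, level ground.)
R = v₀² sin(2θ) / g (with unit conversion) = 413.7 in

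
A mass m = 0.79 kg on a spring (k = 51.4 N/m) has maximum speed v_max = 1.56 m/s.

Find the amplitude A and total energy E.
½mv²_max = ½kA² → A = v_max√(m/k) = 1.56×√(0.79/51.4) = 0.1934 m = 19.34 cm
E = ½mv²_max = ½×0.79×1.56² = 0.9613 J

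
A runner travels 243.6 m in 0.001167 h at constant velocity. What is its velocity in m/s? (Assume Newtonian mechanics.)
v = d/t (with unit conversion) = 57.98 m/s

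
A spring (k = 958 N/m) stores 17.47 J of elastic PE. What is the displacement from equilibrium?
PE = ½kx² → x = √(2PE/k) = √(2×17.47/958) = 0.191 m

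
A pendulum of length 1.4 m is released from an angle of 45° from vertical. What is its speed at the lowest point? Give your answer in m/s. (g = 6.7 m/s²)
h = L(1 − cosθ) = 1.4×(1 − cos45°) = 0.4101 m
v = √(2gh) = √(2×6.7×0.4101) = 2.344 m/s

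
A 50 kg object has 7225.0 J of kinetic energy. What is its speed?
KE = ½mv² → v = √(2KE/m) = √(2×7225.0/50) = 17.0 m/s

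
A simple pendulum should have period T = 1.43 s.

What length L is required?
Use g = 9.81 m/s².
T = 2π√(L/g) → L = g(T/2π)² = 9.81×(1.43/2π)² = 0.5081 m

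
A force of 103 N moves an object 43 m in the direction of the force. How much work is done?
W = Fd = 103×43 = 4429.0 J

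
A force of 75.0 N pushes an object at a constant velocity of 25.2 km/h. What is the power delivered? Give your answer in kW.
P = Fv = 75 N × 7 m/s = 525 W = 0.525 kW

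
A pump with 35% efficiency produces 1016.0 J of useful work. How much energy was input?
W_in = W_out/η = 1016.0/0.35 = 2902.9 J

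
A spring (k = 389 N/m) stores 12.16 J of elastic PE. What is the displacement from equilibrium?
PE = ½kx² → x = √(2PE/k) = √(2×12.16/389) = 0.25 m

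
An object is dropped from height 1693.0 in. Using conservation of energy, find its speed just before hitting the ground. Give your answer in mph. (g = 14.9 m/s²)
mgh = ½mv² → v = √(2gh) = √(2×14.9×43) = 35.8 m/s = 80.08 mph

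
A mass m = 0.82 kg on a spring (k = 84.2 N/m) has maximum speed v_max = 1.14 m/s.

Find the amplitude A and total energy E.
½mv²_max = ½kA² → A = v_max√(m/k) = 1.14×√(0.82/84.2) = 0.1125 m = 11.25 cm
E = ½mv²_max = ½×0.82×1.14² = 0.5328 J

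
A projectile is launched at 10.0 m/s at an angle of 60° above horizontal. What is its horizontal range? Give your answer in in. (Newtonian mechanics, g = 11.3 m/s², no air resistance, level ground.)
R = v₀² sin(2θ) / g (with unit conversion) = 301.7 in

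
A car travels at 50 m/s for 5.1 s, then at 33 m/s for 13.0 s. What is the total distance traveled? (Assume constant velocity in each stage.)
d₁ = v₁t₁ = 50 × 5.1 = 255 m
d₂ = v₂t₂ = 33 × 13.0 = 429 m
d_total = 255 + 429 = 684.0 m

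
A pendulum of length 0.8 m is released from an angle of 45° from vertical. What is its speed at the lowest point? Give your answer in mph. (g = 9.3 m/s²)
h = L(1 − cosθ) = 0.8×(1 − cos45°) = 0.2343 m
v = √(2gh) = √(2×9.3×0.2343) = 2.088 m/s = 4.67 mph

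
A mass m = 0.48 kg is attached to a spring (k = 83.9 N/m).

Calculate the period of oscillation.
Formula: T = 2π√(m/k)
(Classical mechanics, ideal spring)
T = 2π√(m/k) = 2π√(0.48/83.9) = 0.4752 s; f = 1/T = 2.104 Hz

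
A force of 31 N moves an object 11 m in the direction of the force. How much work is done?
W = Fd = 31×11 = 341.0 J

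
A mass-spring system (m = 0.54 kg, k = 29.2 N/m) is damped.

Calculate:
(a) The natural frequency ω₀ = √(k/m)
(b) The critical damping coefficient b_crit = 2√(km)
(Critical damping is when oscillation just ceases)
ω₀ = √(k/m) = √(29.2/0.54) = 7.354 rad/s
b_crit = 2√(km) = 2√(29.2×0.54) = 7.942 kg/s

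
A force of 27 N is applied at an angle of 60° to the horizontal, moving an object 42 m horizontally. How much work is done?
W = Fd cosθ = 27×42×cos(60°) = 567.0 J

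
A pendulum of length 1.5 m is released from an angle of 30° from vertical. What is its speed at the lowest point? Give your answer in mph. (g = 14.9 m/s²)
h = L(1 − cosθ) = 1.5×(1 − cos30°) = 0.201 m
v = √(2gh) = √(2×14.9×0.201) = 2.447 m/s = 5.474 mph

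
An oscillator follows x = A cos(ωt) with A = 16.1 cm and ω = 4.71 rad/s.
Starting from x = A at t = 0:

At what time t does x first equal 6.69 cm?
cos(ωt) = x/A = 6.69/16.1 = 0.4155
ωt = arccos(0.4155) = 1.142 rad
t = 1.142/4.71 = 0.2425 s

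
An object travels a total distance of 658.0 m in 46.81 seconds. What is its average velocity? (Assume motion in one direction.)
v_avg = Δd / Δt = 658.0 / 46.81 = 14.06 m/s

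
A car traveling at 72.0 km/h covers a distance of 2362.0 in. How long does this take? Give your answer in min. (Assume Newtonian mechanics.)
t = d/v (with unit conversion) = 0.05 min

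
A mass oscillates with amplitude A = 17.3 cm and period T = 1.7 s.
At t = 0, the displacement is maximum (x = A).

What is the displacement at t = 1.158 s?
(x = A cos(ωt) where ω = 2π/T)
ω = 2π/T = 2π/1.7 = 3.696 rad/s
x = A cos(ωt) = 17.3×cos(3.696×1.158) = -7.25 cm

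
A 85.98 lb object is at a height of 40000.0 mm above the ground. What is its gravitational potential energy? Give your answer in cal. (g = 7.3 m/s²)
PE = mgh = 39 kg × 7.3 m/s² × 40 m = 1.139e+04 J = 2722.0 cal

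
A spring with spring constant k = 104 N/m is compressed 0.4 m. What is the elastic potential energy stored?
PE = ½kx² = ½×104×0.4² = 8.32 J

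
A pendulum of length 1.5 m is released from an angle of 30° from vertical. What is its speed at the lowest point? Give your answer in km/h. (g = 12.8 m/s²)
h = L(1 − cosθ) = 1.5×(1 − cos30°) = 0.201 m
v = √(2gh) = √(2×12.8×0.201) = 2.268 m/s = 8.165 km/h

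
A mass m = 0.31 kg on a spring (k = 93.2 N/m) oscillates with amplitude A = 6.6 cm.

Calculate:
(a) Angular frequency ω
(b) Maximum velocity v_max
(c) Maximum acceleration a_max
ω = √(k/m) = √(93.2/0.31) = 17.34 rad/s
v_max = ωA = 17.34×0.066 = 1.144 m/s
a_max = ω²A = 17.34²×0.066 = 19.84 m/s²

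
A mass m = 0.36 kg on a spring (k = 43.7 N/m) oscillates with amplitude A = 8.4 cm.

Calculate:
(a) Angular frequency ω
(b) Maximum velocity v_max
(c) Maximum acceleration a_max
ω = √(k/m) = √(43.7/0.36) = 11.02 rad/s
v_max = ωA = 11.02×0.084 = 0.9255 m/s
a_max = ω²A = 11.02²×0.084 = 10.2 m/s²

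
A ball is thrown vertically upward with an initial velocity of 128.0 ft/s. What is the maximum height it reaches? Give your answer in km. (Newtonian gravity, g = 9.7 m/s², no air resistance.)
h_max = v₀²/(2g) (with unit conversion) = 0.07846 km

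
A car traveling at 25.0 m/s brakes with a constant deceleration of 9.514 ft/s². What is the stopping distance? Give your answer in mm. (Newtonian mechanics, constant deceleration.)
d = v₀² / (2a) (with unit conversion) = 107800.0 mm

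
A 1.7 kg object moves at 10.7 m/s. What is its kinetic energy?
KE = ½mv² = ½×1.7×10.7² = 97.3165 J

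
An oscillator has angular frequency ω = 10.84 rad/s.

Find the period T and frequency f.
T = 2π/ω = 2π/10.84 = 0.5796 s; f = ω/2π = 1.725 Hz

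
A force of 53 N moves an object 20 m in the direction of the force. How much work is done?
W = Fd = 53×20 = 1060.0 J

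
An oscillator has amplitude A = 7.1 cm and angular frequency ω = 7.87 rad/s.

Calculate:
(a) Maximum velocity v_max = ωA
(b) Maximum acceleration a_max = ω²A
v_max = ωA = 7.87×0.071 = 0.5588 m/s
a_max = ω²A = 7.87²×0.071 = 4.398 m/s²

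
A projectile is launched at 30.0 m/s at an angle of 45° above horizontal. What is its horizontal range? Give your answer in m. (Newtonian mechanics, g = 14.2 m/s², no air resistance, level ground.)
R = v₀² sin(2θ) / g = 63.38 m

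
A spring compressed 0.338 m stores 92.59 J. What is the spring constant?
PE = ½kx² → k = 2PE/x² = 2×92.59/0.338² = 1621.0 N/m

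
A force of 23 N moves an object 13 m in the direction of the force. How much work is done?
W = Fd = 23×13 = 299.0 J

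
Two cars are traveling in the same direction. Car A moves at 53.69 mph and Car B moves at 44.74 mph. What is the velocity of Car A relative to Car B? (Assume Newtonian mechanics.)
v_rel = v_A - v_B = 53.69 - 44.74 = 8.95 mph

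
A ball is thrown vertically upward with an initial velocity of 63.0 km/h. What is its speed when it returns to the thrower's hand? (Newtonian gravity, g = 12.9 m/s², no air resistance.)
By conservation of energy, the ball returns at the same speed = 63.0 km/h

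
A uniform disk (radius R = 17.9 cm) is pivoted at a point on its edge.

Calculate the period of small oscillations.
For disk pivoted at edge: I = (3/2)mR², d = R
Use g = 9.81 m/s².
I/m = (3/2)R² = 0.04806 m²; d = R = 0.179 m
T = 2π√((3/2)R²/(gR)) = 2π√(3R/(2g)) = 1.039 s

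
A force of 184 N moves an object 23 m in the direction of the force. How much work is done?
W = Fd = 184×23 = 4232.0 J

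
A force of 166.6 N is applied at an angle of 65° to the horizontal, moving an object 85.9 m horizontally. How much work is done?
W = Fd cosθ = 166.6×85.9×cos(65°) = 6048.1 J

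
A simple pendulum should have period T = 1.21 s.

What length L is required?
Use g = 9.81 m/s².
T = 2π√(L/g) → L = g(T/2π)² = 9.81×(1.21/2π)² = 0.3638 m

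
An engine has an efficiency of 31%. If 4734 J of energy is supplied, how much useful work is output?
W_out = η × W_in = 0.31 × 4734 = 1467.5 J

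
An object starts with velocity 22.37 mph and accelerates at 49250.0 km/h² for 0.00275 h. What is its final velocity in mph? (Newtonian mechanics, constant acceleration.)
v = v₀ + at (with unit conversion) = 106.5 mph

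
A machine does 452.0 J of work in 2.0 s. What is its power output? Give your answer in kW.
P = W/t = 452 J / 2 s = 226 W = 0.226 kW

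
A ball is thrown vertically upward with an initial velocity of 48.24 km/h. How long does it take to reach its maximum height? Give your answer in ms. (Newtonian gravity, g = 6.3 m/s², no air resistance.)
t_up = v₀/g (with unit conversion) = 2127.0 ms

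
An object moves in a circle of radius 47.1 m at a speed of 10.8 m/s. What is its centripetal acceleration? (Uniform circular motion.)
a_c = v²/r = 10.8²/47.1 = 116.64/47.1 = 2.48 m/s²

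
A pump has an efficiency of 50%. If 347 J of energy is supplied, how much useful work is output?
W_out = η × W_in = 0.5 × 347 = 173.5 J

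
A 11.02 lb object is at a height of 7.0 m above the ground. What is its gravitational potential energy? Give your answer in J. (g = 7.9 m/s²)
PE = mgh = 4.999 kg × 7.9 m/s² × 7 m = 276.4 J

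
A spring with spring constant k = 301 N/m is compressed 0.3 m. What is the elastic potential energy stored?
PE = ½kx² = ½×301×0.3² = 13.54 J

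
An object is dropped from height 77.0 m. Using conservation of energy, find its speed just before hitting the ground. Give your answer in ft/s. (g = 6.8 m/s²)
mgh = ½mv² → v = √(2gh) = √(2×6.8×77) = 32.36 m/s = 106.2 ft/s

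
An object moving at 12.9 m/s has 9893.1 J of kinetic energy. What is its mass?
KE = ½mv² → m = 2KE/v² = 2×9893.1/12.9² = 118.9 kg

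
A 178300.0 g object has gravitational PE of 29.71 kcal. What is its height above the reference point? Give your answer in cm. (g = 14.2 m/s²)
PE = mgh → h = PE/(mg) = 1.243e+05 J / (178.3 kg × 14.2 m/s²) = 49.1 m = 4910.0 cm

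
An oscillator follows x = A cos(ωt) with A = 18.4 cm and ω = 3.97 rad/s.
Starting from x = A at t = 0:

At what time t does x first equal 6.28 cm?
cos(ωt) = x/A = 6.28/18.4 = 0.3413
ωt = arccos(0.3413) = 1.222 rad
t = 1.222/3.97 = 0.3079 s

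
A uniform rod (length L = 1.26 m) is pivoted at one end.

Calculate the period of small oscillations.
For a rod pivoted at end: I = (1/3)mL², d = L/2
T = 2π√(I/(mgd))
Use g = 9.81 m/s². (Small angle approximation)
I/m = (1/3)L² = 0.5292 m²; d = L/2 = 0.63 m
T = 2π√(I/(mgd)) = 2π√(0.5292/(9.81×0.63)) = 1.839 s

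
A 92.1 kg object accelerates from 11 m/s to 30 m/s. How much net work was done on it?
W_net = ΔKE = ½m(v₂² − v₁²) = ½×92.1×(30² − 11²) = 35872.95 J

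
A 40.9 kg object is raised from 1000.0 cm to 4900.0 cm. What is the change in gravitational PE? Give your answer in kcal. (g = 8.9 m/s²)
ΔPE = mg(h₂ − h₁) = 40.9 kg × 8.9 m/s² × (49 − 10) m = 1.42e+04 J = 3.393 kcal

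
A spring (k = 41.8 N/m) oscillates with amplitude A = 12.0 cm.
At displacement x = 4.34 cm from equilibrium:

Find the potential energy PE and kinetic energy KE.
E_total = ½kA² = ½×41.8×(0.12)² = 0.301 J
PE = ½kx² = ½×41.8×(0.0434)² = 0.03937 J
KE = E_total − PE = 0.2616 J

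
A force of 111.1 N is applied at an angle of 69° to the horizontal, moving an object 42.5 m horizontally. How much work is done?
W = Fd cosθ = 111.1×42.5×cos(69°) = 1692.1 J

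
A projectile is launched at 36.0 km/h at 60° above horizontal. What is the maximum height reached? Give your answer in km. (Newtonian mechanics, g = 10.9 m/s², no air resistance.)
H = v₀²sin²(θ)/(2g) (with unit conversion) = 0.00344 km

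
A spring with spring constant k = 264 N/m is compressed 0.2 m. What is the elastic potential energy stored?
PE = ½kx² = ½×264×0.2² = 5.28 J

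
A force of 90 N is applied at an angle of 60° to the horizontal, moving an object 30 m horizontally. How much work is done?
W = Fd cosθ = 90×30×cos(60°) = 1350.0 J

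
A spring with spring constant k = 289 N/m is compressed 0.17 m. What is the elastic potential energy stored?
PE = ½kx² = ½×289×0.17² = 4.176 J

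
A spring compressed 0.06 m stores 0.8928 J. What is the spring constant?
PE = ½kx² → k = 2PE/x² = 2×0.8928/0.06² = 496.0 N/m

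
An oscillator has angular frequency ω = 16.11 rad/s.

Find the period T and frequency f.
T = 2π/ω = 2π/16.11 = 0.39 s; f = ω/2π = 2.564 Hz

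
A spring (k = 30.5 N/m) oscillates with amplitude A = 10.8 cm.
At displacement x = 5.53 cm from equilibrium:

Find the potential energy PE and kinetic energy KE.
E_total = ½kA² = ½×30.5×(0.108)² = 0.1779 J
PE = ½kx² = ½×30.5×(0.0553)² = 0.04664 J
KE = E_total − PE = 0.1312 J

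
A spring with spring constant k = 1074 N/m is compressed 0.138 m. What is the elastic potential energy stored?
PE = ½kx² = ½×1074×0.138² = 10.23 J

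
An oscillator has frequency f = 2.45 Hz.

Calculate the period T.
T = 1/f = 1/2.45 = 0.4082 s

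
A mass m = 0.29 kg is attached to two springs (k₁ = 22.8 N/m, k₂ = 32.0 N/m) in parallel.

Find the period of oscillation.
k_eq = k₁+k₂ = 54.8 N/m
T = 2π√(m/k_eq) = 2π√(0.29/54.8) = 0.4571 s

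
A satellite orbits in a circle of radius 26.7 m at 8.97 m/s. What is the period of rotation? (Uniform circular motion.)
T = 2πr/v = 2π×26.7/8.97 = 18.7 s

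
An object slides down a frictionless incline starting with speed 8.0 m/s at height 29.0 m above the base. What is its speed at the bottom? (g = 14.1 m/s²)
½mv₀² + mgh = ½mv² → v = √(v₀² + 2gh) = √(8² + 2×14.1×29) = 29.7 m/s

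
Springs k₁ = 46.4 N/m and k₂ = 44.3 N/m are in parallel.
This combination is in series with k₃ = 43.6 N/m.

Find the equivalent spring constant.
k₁₂ = k₁ + k₂ = 90.7 N/m (parallel)
1/k_eq = 1/k₁₂ + 1/k₃ → k_eq = 29.45 N/m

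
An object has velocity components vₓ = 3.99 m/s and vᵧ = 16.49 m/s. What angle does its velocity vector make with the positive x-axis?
θ = arctan(vᵧ/vₓ) = arctan(16.49/3.99) = 76.4°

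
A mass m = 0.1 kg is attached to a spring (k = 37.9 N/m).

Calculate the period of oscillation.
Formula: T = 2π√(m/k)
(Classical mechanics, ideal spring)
T = 2π√(m/k) = 2π√(0.1/37.9) = 0.3227 s; f = 1/T = 3.098 Hz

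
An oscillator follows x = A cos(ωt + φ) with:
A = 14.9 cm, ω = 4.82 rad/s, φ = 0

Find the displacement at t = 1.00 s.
x = A cos(ωt + φ) = 14.9×cos(4.82×1.0 + 0) = 1.6 cm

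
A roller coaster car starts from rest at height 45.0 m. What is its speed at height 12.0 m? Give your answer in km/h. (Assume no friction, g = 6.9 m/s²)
mgh₁ = ½mv₂² + mgh₂ → v₂ = √(2g(h₁−h₂)) = √(2×6.9×(45−12)) = 21.34 m/s = 76.82 km/h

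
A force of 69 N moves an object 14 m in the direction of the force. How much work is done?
W = Fd = 69×14 = 966.0 J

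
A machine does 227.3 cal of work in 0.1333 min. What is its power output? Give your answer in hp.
P = W/t = 951 J / 7.998 s = 118.9 W = 0.1595 hp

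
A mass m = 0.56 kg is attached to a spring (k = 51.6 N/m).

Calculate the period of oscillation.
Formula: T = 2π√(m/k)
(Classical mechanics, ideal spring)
T = 2π√(m/k) = 2π√(0.56/51.6) = 0.6546 s; f = 1/T = 1.528 Hz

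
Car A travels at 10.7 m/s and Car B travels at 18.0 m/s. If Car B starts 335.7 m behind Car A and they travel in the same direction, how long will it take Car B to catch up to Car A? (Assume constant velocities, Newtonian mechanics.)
Relative speed: v_rel = 18.0 - 10.7 = 7.3 m/s
Time to catch: t = d₀/v_rel = 335.7/7.3 = 45.99 s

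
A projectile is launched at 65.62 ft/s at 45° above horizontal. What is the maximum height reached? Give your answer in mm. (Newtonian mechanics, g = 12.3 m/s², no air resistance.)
H = v₀²sin²(θ)/(2g) (with unit conversion) = 8131.0 mm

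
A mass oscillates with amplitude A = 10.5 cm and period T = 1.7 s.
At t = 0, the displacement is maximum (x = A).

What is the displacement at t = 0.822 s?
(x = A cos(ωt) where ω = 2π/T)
ω = 2π/T = 2π/1.7 = 3.696 rad/s
x = A cos(ωt) = 10.5×cos(3.696×0.822) = -10.44 cm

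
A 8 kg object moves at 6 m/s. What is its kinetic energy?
KE = ½mv² = ½×8×6² = 144.0 J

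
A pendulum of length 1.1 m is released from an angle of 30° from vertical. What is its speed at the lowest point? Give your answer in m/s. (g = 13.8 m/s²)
h = L(1 − cosθ) = 1.1×(1 − cos30°) = 0.1474 m
v = √(2gh) = √(2×13.8×0.1474) = 2.017 m/s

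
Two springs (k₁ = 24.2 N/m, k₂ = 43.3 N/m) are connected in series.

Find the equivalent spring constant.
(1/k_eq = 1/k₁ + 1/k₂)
1/k_eq = 1/24.2 + 1/43.3 = 0.064417; k_eq = 15.52 N/m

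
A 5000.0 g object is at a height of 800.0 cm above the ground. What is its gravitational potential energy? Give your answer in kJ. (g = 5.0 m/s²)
PE = mgh = 5 kg × 5.0 m/s² × 8 m = 200 J = 0.2 kJ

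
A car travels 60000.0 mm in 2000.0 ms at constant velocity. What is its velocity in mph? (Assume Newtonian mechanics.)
v = d/t (with unit conversion) = 67.11 mph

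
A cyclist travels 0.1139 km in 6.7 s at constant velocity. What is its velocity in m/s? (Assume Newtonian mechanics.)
v = d/t (with unit conversion) = 17.0 m/s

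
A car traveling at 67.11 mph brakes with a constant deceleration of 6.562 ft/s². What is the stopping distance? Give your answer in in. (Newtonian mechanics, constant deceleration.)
d = v₀² / (2a) (with unit conversion) = 8858.0 in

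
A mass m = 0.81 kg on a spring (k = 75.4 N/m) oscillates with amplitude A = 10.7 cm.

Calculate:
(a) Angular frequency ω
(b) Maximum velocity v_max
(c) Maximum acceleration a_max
ω = √(k/m) = √(75.4/0.81) = 9.648 rad/s
v_max = ωA = 9.648×0.107 = 1.032 m/s
a_max = ω²A = 9.648²×0.107 = 9.96 m/s²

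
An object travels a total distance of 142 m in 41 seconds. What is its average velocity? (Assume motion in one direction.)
v_avg = Δd / Δt = 142 / 41 = 3.46 m/s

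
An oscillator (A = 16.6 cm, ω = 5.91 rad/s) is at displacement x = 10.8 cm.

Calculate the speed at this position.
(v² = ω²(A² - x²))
v = ω√(A² − x²) = 5.91×√(0.166² − 0.108²) = 0.745 m/s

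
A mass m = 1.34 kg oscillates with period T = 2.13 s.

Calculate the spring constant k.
T = 2π√(m/k) → k = m(2π/T)² = 1.34×(2π/2.13)² = 11.66 N/m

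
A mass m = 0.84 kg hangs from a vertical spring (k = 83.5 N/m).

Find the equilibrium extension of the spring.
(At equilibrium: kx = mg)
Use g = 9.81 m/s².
x_eq = mg/k = 0.84×9.81/83.5 = 0.09869 m = 9.869 cm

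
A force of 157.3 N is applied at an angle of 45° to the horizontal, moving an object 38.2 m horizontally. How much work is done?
W = Fd cosθ = 157.3×38.2×cos(45°) = 4248.9 J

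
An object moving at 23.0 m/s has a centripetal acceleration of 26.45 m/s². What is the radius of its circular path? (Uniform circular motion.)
r = v²/a_c = 23.0²/26.45 = 20.0 m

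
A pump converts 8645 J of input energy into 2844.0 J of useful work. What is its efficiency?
η = W_out/W_in = 2844.0/8645 = 0.329 = 32.9%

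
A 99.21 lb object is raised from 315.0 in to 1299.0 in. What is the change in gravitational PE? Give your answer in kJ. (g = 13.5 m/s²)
ΔPE = mg(h₂ − h₁) = 45 kg × 13.5 m/s² × (32.99 − 8.001) m = 1.518e+04 J = 15.18 kJ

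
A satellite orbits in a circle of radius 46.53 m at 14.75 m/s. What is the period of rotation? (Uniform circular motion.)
T = 2πr/v = 2π×46.53/14.75 = 19.82 s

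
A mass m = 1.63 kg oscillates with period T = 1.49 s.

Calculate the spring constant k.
T = 2π√(m/k) → k = m(2π/T)² = 1.63×(2π/1.49)² = 28.99 N/m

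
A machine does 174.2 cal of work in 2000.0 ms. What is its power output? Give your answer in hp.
P = W/t = 728.9 J / 2 s = 364.4 W = 0.4887 hp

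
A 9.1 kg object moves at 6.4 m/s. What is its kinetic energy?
KE = ½mv² = ½×9.1×6.4² = 186.368 J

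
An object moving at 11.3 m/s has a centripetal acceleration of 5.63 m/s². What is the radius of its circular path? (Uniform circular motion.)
r = v²/a_c = 11.3²/5.63 = 22.68 m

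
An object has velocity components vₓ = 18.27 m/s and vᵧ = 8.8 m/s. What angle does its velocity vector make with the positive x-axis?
θ = arctan(vᵧ/vₓ) = arctan(8.8/18.27) = 25.72°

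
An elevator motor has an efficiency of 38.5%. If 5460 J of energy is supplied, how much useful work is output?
W_out = η × W_in = 0.385 × 5460 = 2102.1 J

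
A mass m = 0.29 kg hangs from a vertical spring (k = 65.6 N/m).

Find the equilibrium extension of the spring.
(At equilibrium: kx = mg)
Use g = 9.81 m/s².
x_eq = mg/k = 0.29×9.81/65.6 = 0.04337 m = 4.337 cm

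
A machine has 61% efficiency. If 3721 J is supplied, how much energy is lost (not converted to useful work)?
W_out = η × W_in = 0.61×3721 = 2269.8 J
W_lost = W_in − W_out = 3721 − 2269.8 = 1451.2 J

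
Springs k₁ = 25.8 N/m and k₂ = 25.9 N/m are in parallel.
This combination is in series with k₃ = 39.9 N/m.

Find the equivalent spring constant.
k₁₂ = k₁ + k₂ = 51.7 N/m (parallel)
1/k_eq = 1/k₁₂ + 1/k₃ → k_eq = 22.52 N/m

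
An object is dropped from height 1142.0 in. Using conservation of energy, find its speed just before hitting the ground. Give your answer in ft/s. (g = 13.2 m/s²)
mgh = ½mv² → v = √(2gh) = √(2×13.2×29.01) = 27.67 m/s = 90.79 ft/s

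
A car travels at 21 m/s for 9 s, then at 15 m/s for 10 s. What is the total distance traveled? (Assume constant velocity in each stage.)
d₁ = v₁t₁ = 21 × 9 = 189 m
d₂ = v₂t₂ = 15 × 10 = 150 m
d_total = 189 + 150 = 339 m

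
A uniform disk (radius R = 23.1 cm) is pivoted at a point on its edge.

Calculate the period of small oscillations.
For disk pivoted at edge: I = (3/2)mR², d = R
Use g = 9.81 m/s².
I/m = (3/2)R² = 0.08004 m²; d = R = 0.231 m
T = 2π√((3/2)R²/(gR)) = 2π√(3R/(2g)) = 1.181 s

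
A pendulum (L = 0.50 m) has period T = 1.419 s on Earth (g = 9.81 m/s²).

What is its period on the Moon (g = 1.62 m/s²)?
T = 2π√(L/g), so T_moon/T_earth = √(g_earth/g_moon)
T_moon = 2π√(0.5/1.62) = 3.491 s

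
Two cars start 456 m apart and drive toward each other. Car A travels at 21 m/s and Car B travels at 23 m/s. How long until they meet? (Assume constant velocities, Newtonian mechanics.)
Combined speed: v_combined = 21 + 23 = 44 m/s
Time to meet: t = d/44 = 456/44 = 10.36 s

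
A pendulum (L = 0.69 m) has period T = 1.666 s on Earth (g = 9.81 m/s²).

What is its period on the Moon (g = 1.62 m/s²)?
T = 2π√(L/g), so T_moon/T_earth = √(g_earth/g_moon)
T_moon = 2π√(0.69/1.62) = 4.101 s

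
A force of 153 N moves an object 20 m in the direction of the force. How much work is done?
W = Fd = 153×20 = 3060.0 J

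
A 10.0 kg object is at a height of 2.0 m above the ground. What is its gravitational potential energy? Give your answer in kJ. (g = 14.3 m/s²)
PE = mgh = 10 kg × 14.3 m/s² × 2 m = 286 J = 0.286 kJ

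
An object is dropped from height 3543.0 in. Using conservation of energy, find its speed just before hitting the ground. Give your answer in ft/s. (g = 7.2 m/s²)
mgh = ½mv² → v = √(2gh) = √(2×7.2×89.99) = 36 m/s = 118.1 ft/s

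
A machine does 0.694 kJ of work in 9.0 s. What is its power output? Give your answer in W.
P = W/t = 694 J / 9 s = 77.11 W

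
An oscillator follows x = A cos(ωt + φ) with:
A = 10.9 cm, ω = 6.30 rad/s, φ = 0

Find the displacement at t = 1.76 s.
x = A cos(ωt + φ) = 10.9×cos(6.3×1.76 + 0) = 1.006 cm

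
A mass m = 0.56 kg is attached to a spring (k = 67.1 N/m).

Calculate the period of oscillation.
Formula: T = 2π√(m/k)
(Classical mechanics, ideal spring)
T = 2π√(m/k) = 2π√(0.56/67.1) = 0.574 s; f = 1/T = 1.742 Hz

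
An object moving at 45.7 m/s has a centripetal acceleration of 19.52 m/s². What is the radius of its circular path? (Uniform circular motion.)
r = v²/a_c = 45.7²/19.52 = 106.99 m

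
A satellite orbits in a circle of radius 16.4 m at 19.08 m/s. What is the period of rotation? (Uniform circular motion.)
T = 2πr/v = 2π×16.4/19.08 = 5.4 s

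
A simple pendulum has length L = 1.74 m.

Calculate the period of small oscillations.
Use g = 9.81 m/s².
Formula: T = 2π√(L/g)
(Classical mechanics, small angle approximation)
T = 2π√(L/g) = 2π√(1.74/9.81) = 2.646 s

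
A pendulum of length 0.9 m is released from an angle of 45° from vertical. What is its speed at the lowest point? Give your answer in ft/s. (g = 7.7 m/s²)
h = L(1 − cosθ) = 0.9×(1 − cos45°) = 0.2636 m
v = √(2gh) = √(2×7.7×0.2636) = 2.015 m/s = 6.61 ft/s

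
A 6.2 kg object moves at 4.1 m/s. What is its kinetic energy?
KE = ½mv² = ½×6.2×4.1² = 52.111 J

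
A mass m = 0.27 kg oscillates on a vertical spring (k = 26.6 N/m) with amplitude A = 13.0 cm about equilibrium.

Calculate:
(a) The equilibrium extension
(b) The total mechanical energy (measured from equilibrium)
x_eq = mg/k = 0.27×9.81/26.6 = 0.09958 m = 9.958 cm
E = ½kA² = ½×26.6×(0.13)² = 0.2248 J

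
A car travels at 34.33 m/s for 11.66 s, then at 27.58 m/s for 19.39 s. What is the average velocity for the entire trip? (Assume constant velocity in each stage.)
d₁ = v₁t₁ = 34.33 × 11.66 = 400.288 m
d₂ = v₂t₂ = 27.58 × 19.39 = 534.776 m
d_total = 935.06 m, t_total = 31.05 s
v_avg = d_total/t_total = 935.06/31.05 = 30.11 m/s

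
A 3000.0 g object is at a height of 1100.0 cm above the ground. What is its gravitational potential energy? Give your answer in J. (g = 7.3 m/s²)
PE = mgh = 3 kg × 7.3 m/s² × 11 m = 240.9 J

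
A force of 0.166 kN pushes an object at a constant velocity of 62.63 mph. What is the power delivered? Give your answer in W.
P = Fv = 166 N × 28 m/s = 4648 W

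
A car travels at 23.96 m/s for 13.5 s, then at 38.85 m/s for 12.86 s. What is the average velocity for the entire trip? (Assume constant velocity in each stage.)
d₁ = v₁t₁ = 23.96 × 13.5 = 323.46 m
d₂ = v₂t₂ = 38.85 × 12.86 = 499.611 m
d_total = 823.07 m, t_total = 26.36 s
v_avg = d_total/t_total = 823.07/26.36 = 31.22 m/s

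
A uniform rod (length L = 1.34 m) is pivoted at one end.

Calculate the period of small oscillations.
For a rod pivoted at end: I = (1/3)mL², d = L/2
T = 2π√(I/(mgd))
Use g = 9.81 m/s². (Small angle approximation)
I/m = (1/3)L² = 0.5985 m²; d = L/2 = 0.67 m
T = 2π√(I/(mgd)) = 2π√(0.5985/(9.81×0.67)) = 1.896 s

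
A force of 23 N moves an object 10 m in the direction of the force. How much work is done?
W = Fd = 23×10 = 230.0 J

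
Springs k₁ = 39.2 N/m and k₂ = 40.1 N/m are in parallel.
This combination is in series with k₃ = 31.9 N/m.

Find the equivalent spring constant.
k₁₂ = k₁ + k₂ = 79.3 N/m (parallel)
1/k_eq = 1/k₁₂ + 1/k₃ → k_eq = 22.75 N/m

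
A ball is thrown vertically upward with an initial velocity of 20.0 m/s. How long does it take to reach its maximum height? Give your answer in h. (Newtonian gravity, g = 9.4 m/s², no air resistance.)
t_up = v₀/g (with unit conversion) = 0.000591 h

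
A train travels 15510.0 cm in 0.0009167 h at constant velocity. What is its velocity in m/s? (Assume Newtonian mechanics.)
v = d/t (with unit conversion) = 47.0 m/s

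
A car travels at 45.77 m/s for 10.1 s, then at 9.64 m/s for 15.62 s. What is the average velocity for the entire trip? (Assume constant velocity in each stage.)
d₁ = v₁t₁ = 45.77 × 10.1 = 462.277 m
d₂ = v₂t₂ = 9.64 × 15.62 = 150.577 m
d_total = 612.85 m, t_total = 25.72 s
v_avg = d_total/t_total = 612.85/25.72 = 23.83 m/s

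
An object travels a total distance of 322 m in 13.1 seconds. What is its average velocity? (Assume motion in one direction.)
v_avg = Δd / Δt = 322 / 13.1 = 24.58 m/s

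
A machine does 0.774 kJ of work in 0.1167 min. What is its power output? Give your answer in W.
P = W/t = 774 J / 7.002 s = 110.5 W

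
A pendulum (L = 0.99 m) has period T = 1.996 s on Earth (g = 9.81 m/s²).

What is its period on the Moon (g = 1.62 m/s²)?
T = 2π√(L/g), so T_moon/T_earth = √(g_earth/g_moon)
T_moon = 2π√(0.99/1.62) = 4.912 s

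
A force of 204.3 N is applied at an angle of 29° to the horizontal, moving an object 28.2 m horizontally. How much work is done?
W = Fd cosθ = 204.3×28.2×cos(29°) = 5038.9 J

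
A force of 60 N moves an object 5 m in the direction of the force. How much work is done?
W = Fd = 60×5 = 300.0 J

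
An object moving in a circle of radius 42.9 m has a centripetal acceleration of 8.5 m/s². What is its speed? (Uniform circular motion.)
v = √(a_c × r) = √(8.5 × 42.9) = 19.1 m/s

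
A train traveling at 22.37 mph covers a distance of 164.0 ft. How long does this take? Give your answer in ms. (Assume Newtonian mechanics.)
t = d/v (with unit conversion) = 4999.0 ms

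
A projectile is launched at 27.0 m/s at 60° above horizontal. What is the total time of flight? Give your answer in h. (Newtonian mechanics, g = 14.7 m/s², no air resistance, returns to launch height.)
T = 2v₀sin(θ)/g (with unit conversion) = 0.0008837 h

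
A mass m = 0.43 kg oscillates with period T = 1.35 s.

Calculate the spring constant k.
T = 2π√(m/k) → k = m(2π/T)² = 0.43×(2π/1.35)² = 9.315 N/m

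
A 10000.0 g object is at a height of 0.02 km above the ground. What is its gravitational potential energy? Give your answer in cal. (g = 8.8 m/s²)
PE = mgh = 10 kg × 8.8 m/s² × 20 m = 1760 J = 420.7 cal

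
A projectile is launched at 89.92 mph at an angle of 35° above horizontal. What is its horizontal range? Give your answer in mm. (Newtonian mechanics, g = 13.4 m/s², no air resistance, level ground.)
R = v₀² sin(2θ) / g (with unit conversion) = 113300.0 mm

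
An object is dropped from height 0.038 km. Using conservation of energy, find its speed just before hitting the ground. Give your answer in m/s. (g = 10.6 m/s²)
mgh = ½mv² → v = √(2gh) = √(2×10.6×38) = 28.38 m/s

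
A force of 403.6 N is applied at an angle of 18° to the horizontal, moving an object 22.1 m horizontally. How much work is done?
W = Fd cosθ = 403.6×22.1×cos(18°) = 8483.0 J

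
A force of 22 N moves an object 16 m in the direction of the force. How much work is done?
W = Fd = 22×16 = 352.0 J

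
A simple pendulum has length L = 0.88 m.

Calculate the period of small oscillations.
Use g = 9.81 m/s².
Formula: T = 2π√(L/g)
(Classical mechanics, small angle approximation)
T = 2π√(L/g) = 2π√(0.88/9.81) = 1.882 s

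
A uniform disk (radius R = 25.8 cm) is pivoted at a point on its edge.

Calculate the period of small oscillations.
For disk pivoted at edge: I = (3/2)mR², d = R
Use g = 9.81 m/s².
I/m = (3/2)R² = 0.09985 m²; d = R = 0.258 m
T = 2π√((3/2)R²/(gR)) = 2π√(3R/(2g)) = 1.248 s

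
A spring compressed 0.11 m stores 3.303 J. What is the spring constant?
PE = ½kx² → k = 2PE/x² = 2×3.303/0.11² = 546.0 N/m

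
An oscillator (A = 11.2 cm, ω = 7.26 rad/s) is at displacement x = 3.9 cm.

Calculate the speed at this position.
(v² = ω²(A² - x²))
v = ω√(A² − x²) = 7.26×√(0.112² − 0.039²) = 0.7622 m/s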